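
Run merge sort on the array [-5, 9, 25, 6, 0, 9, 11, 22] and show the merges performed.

Divide and conquer:
  Merge [-5] + [9] -> [-5, 9]
  Merge [25] + [6] -> [6, 25]
  Merge [-5, 9] + [6, 25] -> [-5, 6, 9, 25]
  Merge [0] + [9] -> [0, 9]
  Merge [11] + [22] -> [11, 22]
  Merge [0, 9] + [11, 22] -> [0, 9, 11, 22]
  Merge [-5, 6, 9, 25] + [0, 9, 11, 22] -> [-5, 0, 6, 9, 9, 11, 22, 25]


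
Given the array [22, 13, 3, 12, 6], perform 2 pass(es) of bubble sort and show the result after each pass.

After pass 1: [13, 3, 12, 6, 22] (4 swaps)
After pass 2: [3, 12, 6, 13, 22] (3 swaps)
Total swaps: 7


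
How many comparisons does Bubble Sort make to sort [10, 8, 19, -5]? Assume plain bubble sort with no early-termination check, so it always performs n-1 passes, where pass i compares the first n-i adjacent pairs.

Pass 1: compare adjacent pairs (0,1)..(2,3) = 3 comparison(s), 2 swap(s) -> [8, 10, -5, 19]
Pass 2: compare adjacent pairs (0,1)..(1,2) = 2 comparison(s), 1 swap(s) -> [8, -5, 10, 19]
Pass 3: compare adjacent pairs (0,1)..(0,1) = 1 comparison(s), 1 swap(s) -> [-5, 8, 10, 19]
Total comparisons: 3 + 2 + 1 = 6


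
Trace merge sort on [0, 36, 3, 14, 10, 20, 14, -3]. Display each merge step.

Divide and conquer:
  Merge [0] + [36] -> [0, 36]
  Merge [3] + [14] -> [3, 14]
  Merge [0, 36] + [3, 14] -> [0, 3, 14, 36]
  Merge [10] + [20] -> [10, 20]
  Merge [14] + [-3] -> [-3, 14]
  Merge [10, 20] + [-3, 14] -> [-3, 10, 14, 20]
  Merge [0, 3, 14, 36] + [-3, 10, 14, 20] -> [-3, 0, 3, 10, 14, 14, 20, 36]


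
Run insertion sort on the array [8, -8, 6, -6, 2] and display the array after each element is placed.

First element 8 is already 'sorted'
Insert -8: shifted 1 elements -> [-8, 8, 6, -6, 2]
Insert 6: shifted 1 elements -> [-8, 6, 8, -6, 2]
Insert -6: shifted 2 elements -> [-8, -6, 6, 8, 2]
Insert 2: shifted 2 elements -> [-8, -6, 2, 6, 8]


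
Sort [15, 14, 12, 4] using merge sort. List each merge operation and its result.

Divide and conquer:
  Merge [15] + [14] -> [14, 15]
  Merge [12] + [4] -> [4, 12]
  Merge [14, 15] + [4, 12] -> [4, 12, 14, 15]


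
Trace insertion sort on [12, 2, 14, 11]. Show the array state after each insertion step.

First element 12 is already 'sorted'
Insert 2: shifted 1 elements -> [2, 12, 14, 11]
Insert 14: shifted 0 elements -> [2, 12, 14, 11]
Insert 11: shifted 2 elements -> [2, 11, 12, 14]


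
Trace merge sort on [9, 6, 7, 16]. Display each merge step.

Divide and conquer:
  Merge [9] + [6] -> [6, 9]
  Merge [7] + [16] -> [7, 16]
  Merge [6, 9] + [7, 16] -> [6, 7, 9, 16]


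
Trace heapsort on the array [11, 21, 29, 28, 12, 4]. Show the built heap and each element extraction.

Build heap: [29, 28, 11, 21, 12, 4]
Extract 29: [28, 21, 11, 4, 12, 29]
Extract 28: [21, 12, 11, 4, 28, 29]
Extract 21: [12, 4, 11, 21, 28, 29]
Extract 12: [11, 4, 12, 21, 28, 29]
Extract 11: [4, 11, 12, 21, 28, 29]


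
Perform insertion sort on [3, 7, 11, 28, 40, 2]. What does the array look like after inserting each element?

First element 3 is already 'sorted'
Insert 7: shifted 0 elements -> [3, 7, 11, 28, 40, 2]
Insert 11: shifted 0 elements -> [3, 7, 11, 28, 40, 2]
Insert 28: shifted 0 elements -> [3, 7, 11, 28, 40, 2]
Insert 40: shifted 0 elements -> [3, 7, 11, 28, 40, 2]
Insert 2: shifted 5 elements -> [2, 3, 7, 11, 28, 40]


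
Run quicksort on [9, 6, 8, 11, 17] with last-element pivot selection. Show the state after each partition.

Partition 1: pivot=17 at index 4 -> [9, 6, 8, 11, 17]
Partition 2: pivot=11 at index 3 -> [9, 6, 8, 11, 17]
Partition 3: pivot=8 at index 1 -> [6, 8, 9, 11, 17]


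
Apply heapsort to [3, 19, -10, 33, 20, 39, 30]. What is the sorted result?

Build heap: [39, 33, 30, 19, 20, -10, 3]
Extract 39: [33, 20, 30, 19, 3, -10, 39]
Extract 33: [30, 20, -10, 19, 3, 33, 39]
Extract 30: [20, 19, -10, 3, 30, 33, 39]
Extract 20: [19, 3, -10, 20, 30, 33, 39]
Extract 19: [3, -10, 19, 20, 30, 33, 39]
Extract 3: [-10, 3, 19, 20, 30, 33, 39]


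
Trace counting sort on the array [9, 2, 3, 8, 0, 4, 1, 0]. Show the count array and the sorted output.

Count array: [2, 1, 1, 1, 1, 0, 0, 0, 1, 1]
(count[i] = number of elements equal to i)
Cumulative count: [2, 3, 4, 5, 6, 6, 6, 6, 7, 8]
Sorted: [0, 0, 1, 2, 3, 4, 8, 9]


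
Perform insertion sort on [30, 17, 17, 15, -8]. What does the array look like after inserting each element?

First element 30 is already 'sorted'
Insert 17: shifted 1 elements -> [17, 30, 17, 15, -8]
Insert 17: shifted 1 elements -> [17, 17, 30, 15, -8]
Insert 15: shifted 3 elements -> [15, 17, 17, 30, -8]
Insert -8: shifted 4 elements -> [-8, 15, 17, 17, 30]


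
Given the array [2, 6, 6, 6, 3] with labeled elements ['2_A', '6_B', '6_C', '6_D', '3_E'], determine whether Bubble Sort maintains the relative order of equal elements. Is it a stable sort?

Trace Bubble Sort on the labeled array (the key is the number; the letter only tracks identity):
  After pass 1: [2_A, 6_B, 6_C, 3_E, 6_D]
  After pass 2: [2_A, 6_B, 3_E, 6_C, 6_D]
  After pass 3: [2_A, 3_E, 6_B, 6_C, 6_D]
  After pass 4: [2_A, 3_E, 6_B, 6_C, 6_D] (no swaps, done)
Final order: [2_A, 3_E, 6_B, 6_C, 6_D]
Equal keys:
  value 6: originally 6_B, 6_C, 6_D; after sorting 6_B, 6_C, 6_D -> order preserved
All equal keys kept their original relative order. Bubble Sort is stable: it only swaps adjacent elements when the left one is strictly greater, so equal keys never move past each other.
Answer: Stable


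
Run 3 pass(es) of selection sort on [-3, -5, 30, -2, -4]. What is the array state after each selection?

Pass 1: Select minimum -5 at index 1, swap -> [-5, -3, 30, -2, -4]
Pass 2: Select minimum -4 at index 4, swap -> [-5, -4, 30, -2, -3]
Pass 3: Select minimum -3 at index 4, swap -> [-5, -4, -3, -2, 30]


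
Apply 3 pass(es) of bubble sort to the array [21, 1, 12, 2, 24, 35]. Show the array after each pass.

After pass 1: [1, 12, 2, 21, 24, 35] (3 swaps)
After pass 2: [1, 2, 12, 21, 24, 35] (1 swaps)
After pass 3: [1, 2, 12, 21, 24, 35] (0 swaps)
Total swaps: 4


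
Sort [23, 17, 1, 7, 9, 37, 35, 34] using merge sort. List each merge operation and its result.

Divide and conquer:
  Merge [23] + [17] -> [17, 23]
  Merge [1] + [7] -> [1, 7]
  Merge [17, 23] + [1, 7] -> [1, 7, 17, 23]
  Merge [9] + [37] -> [9, 37]
  Merge [35] + [34] -> [34, 35]
  Merge [9, 37] + [34, 35] -> [9, 34, 35, 37]
  Merge [1, 7, 17, 23] + [9, 34, 35, 37] -> [1, 7, 9, 17, 23, 34, 35, 37]


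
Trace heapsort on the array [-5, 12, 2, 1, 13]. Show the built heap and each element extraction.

Build heap: [13, 12, 2, 1, -5]
Extract 13: [12, 1, 2, -5, 13]
Extract 12: [2, 1, -5, 12, 13]
Extract 2: [1, -5, 2, 12, 13]
Extract 1: [-5, 1, 2, 12, 13]


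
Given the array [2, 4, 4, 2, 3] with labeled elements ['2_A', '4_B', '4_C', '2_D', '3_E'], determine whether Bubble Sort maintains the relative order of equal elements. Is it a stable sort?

Trace Bubble Sort on the labeled array (the key is the number; the letter only tracks identity):
  After pass 1: [2_A, 4_B, 2_D, 3_E, 4_C]
  After pass 2: [2_A, 2_D, 3_E, 4_B, 4_C]
  After pass 3: [2_A, 2_D, 3_E, 4_B, 4_C] (no swaps, done)
Final order: [2_A, 2_D, 3_E, 4_B, 4_C]
Equal keys:
  value 2: originally 2_A, 2_D; after sorting 2_A, 2_D -> order preserved
  value 4: originally 4_B, 4_C; after sorting 4_B, 4_C -> order preserved
All equal keys kept their original relative order. Bubble Sort is stable: it only swaps adjacent elements when the left one is strictly greater, so equal keys never move past each other.
Answer: Stable


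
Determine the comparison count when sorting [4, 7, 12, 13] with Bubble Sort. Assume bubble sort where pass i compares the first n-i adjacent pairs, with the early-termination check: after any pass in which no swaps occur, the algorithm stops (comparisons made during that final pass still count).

Pass 1: compare adjacent pairs (0,1)..(2,3) = 3 comparison(s), 0 swap(s) -> [4, 7, 12, 13]
No swaps in this pass, so bubble sort stops here.
Total comparisons: 3 = 3


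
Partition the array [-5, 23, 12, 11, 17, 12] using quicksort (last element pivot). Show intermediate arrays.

Partition 1: pivot=12 at index 3 -> [-5, 12, 11, 12, 17, 23]
Partition 2: pivot=11 at index 1 -> [-5, 11, 12, 12, 17, 23]
Partition 3: pivot=23 at index 5 -> [-5, 11, 12, 12, 17, 23]


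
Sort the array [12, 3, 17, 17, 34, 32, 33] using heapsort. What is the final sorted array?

Build heap: [34, 17, 33, 12, 3, 32, 17]
Extract 34: [33, 17, 32, 12, 3, 17, 34]
Extract 33: [32, 17, 17, 12, 3, 33, 34]
Extract 32: [17, 12, 17, 3, 32, 33, 34]
Extract 17: [17, 12, 3, 17, 32, 33, 34]
Extract 17: [12, 3, 17, 17, 32, 33, 34]
Extract 12: [3, 12, 17, 17, 32, 33, 34]


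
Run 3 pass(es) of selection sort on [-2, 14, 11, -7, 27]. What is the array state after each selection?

Pass 1: Select minimum -7 at index 3, swap -> [-7, 14, 11, -2, 27]
Pass 2: Select minimum -2 at index 3, swap -> [-7, -2, 11, 14, 27]
Pass 3: Select minimum 11 at index 2, swap -> [-7, -2, 11, 14, 27]


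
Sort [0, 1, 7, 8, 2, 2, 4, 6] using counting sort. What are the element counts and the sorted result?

Count array: [1, 1, 2, 0, 1, 0, 1, 1, 1]
(count[i] = number of elements equal to i)
Cumulative count: [1, 2, 4, 4, 5, 5, 6, 7, 8]
Sorted: [0, 1, 2, 2, 4, 6, 7, 8]


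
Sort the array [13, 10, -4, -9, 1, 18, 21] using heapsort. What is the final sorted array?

Build heap: [21, 10, 18, -9, 1, 13, -4]
Extract 21: [18, 10, 13, -9, 1, -4, 21]
Extract 18: [13, 10, -4, -9, 1, 18, 21]
Extract 13: [10, 1, -4, -9, 13, 18, 21]
Extract 10: [1, -9, -4, 10, 13, 18, 21]
Extract 1: [-4, -9, 1, 10, 13, 18, 21]
Extract -4: [-9, -4, 1, 10, 13, 18, 21]


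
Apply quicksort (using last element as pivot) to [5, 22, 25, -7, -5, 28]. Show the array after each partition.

Partition 1: pivot=28 at index 5 -> [5, 22, 25, -7, -5, 28]
Partition 2: pivot=-5 at index 1 -> [-7, -5, 25, 5, 22, 28]
Partition 3: pivot=22 at index 3 -> [-7, -5, 5, 22, 25, 28]


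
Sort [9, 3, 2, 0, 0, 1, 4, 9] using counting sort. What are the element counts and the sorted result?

Count array: [2, 1, 1, 1, 1, 0, 0, 0, 0, 2]
(count[i] = number of elements equal to i)
Cumulative count: [2, 3, 4, 5, 6, 6, 6, 6, 6, 8]
Sorted: [0, 0, 1, 2, 3, 4, 9, 9]


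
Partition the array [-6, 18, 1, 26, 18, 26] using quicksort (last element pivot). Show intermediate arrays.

Partition 1: pivot=26 at index 5 -> [-6, 18, 1, 26, 18, 26]
Partition 2: pivot=18 at index 3 -> [-6, 18, 1, 18, 26, 26]
Partition 3: pivot=1 at index 1 -> [-6, 1, 18, 18, 26, 26]


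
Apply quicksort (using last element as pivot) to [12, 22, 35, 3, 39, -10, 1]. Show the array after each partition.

Partition 1: pivot=1 at index 1 -> [-10, 1, 35, 3, 39, 12, 22]
Partition 2: pivot=22 at index 4 -> [-10, 1, 3, 12, 22, 35, 39]
Partition 3: pivot=12 at index 3 -> [-10, 1, 3, 12, 22, 35, 39]
Partition 4: pivot=39 at index 6 -> [-10, 1, 3, 12, 22, 35, 39]


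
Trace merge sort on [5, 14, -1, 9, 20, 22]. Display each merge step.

Divide and conquer:
  Merge [14] + [-1] -> [-1, 14]
  Merge [5] + [-1, 14] -> [-1, 5, 14]
  Merge [20] + [22] -> [20, 22]
  Merge [9] + [20, 22] -> [9, 20, 22]
  Merge [-1, 5, 14] + [9, 20, 22] -> [-1, 5, 9, 14, 20, 22]


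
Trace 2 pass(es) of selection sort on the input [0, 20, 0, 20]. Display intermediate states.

Pass 1: Select minimum 0 at index 0, swap -> [0, 20, 0, 20]
Pass 2: Select minimum 0 at index 2, swap -> [0, 0, 20, 20]


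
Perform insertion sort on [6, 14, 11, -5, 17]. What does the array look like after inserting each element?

First element 6 is already 'sorted'
Insert 14: shifted 0 elements -> [6, 14, 11, -5, 17]
Insert 11: shifted 1 elements -> [6, 11, 14, -5, 17]
Insert -5: shifted 3 elements -> [-5, 6, 11, 14, 17]
Insert 17: shifted 0 elements -> [-5, 6, 11, 14, 17]


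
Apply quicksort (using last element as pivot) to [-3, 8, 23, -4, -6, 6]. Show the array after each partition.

Partition 1: pivot=6 at index 3 -> [-3, -4, -6, 6, 23, 8]
Partition 2: pivot=-6 at index 0 -> [-6, -4, -3, 6, 23, 8]
Partition 3: pivot=-3 at index 2 -> [-6, -4, -3, 6, 23, 8]
Partition 4: pivot=8 at index 4 -> [-6, -4, -3, 6, 8, 23]


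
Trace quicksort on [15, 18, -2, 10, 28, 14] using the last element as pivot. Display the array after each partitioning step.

Partition 1: pivot=14 at index 2 -> [-2, 10, 14, 18, 28, 15]
Partition 2: pivot=10 at index 1 -> [-2, 10, 14, 18, 28, 15]
Partition 3: pivot=15 at index 3 -> [-2, 10, 14, 15, 28, 18]
Partition 4: pivot=18 at index 4 -> [-2, 10, 14, 15, 18, 28]


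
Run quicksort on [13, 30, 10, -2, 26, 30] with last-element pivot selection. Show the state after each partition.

Partition 1: pivot=30 at index 5 -> [13, 30, 10, -2, 26, 30]
Partition 2: pivot=26 at index 3 -> [13, 10, -2, 26, 30, 30]
Partition 3: pivot=-2 at index 0 -> [-2, 10, 13, 26, 30, 30]
Partition 4: pivot=13 at index 2 -> [-2, 10, 13, 26, 30, 30]


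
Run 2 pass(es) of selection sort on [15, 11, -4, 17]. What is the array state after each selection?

Pass 1: Select minimum -4 at index 2, swap -> [-4, 11, 15, 17]
Pass 2: Select minimum 11 at index 1, swap -> [-4, 11, 15, 17]


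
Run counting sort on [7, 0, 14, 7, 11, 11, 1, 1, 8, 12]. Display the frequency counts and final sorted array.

Count array: [1, 2, 0, 0, 0, 0, 0, 2, 1, 0, 0, 2, 1, 0, 1]
(count[i] = number of elements equal to i)
Cumulative count: [1, 3, 3, 3, 3, 3, 3, 5, 6, 6, 6, 8, 9, 9, 10]
Sorted: [0, 1, 1, 7, 7, 8, 11, 11, 12, 14]


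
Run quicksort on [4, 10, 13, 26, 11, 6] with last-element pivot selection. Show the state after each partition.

Partition 1: pivot=6 at index 1 -> [4, 6, 13, 26, 11, 10]
Partition 2: pivot=10 at index 2 -> [4, 6, 10, 26, 11, 13]
Partition 3: pivot=13 at index 4 -> [4, 6, 10, 11, 13, 26]


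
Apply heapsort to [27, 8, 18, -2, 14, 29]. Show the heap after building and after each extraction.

Build heap: [29, 14, 27, -2, 8, 18]
Extract 29: [27, 14, 18, -2, 8, 29]
Extract 27: [18, 14, 8, -2, 27, 29]
Extract 18: [14, -2, 8, 18, 27, 29]
Extract 14: [8, -2, 14, 18, 27, 29]
Extract 8: [-2, 8, 14, 18, 27, 29]


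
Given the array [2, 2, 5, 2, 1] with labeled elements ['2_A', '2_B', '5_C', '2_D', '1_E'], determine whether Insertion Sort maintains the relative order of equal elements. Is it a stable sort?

Trace Insertion Sort on the labeled array (the key is the number; the letter only tracks identity):
  Insert 2_B at index 1: [2_A, 2_B, 5_C, 2_D, 1_E]
  Insert 5_C at index 2: [2_A, 2_B, 5_C, 2_D, 1_E]
  Insert 2_D at index 2: [2_A, 2_B, 2_D, 5_C, 1_E]
  Insert 1_E at index 0: [1_E, 2_A, 2_B, 2_D, 5_C]
Final order: [1_E, 2_A, 2_B, 2_D, 5_C]
Equal keys:
  value 2: originally 2_A, 2_B, 2_D; after sorting 2_A, 2_B, 2_D -> order preserved
All equal keys kept their original relative order. Insertion Sort is stable: elements are shifted only while they are strictly greater than the key, so a key is inserted after any equal elements already placed.
Answer: Stable


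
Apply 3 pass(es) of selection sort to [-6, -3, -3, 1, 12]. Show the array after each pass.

Pass 1: Select minimum -6 at index 0, swap -> [-6, -3, -3, 1, 12]
Pass 2: Select minimum -3 at index 1, swap -> [-6, -3, -3, 1, 12]
Pass 3: Select minimum -3 at index 2, swap -> [-6, -3, -3, 1, 12]


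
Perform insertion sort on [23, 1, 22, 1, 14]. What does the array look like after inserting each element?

First element 23 is already 'sorted'
Insert 1: shifted 1 elements -> [1, 23, 22, 1, 14]
Insert 22: shifted 1 elements -> [1, 22, 23, 1, 14]
Insert 1: shifted 2 elements -> [1, 1, 22, 23, 14]
Insert 14: shifted 2 elements -> [1, 1, 14, 22, 23]


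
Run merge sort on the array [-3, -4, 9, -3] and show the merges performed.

Divide and conquer:
  Merge [-3] + [-4] -> [-4, -3]
  Merge [9] + [-3] -> [-3, 9]
  Merge [-4, -3] + [-3, 9] -> [-4, -3, -3, 9]


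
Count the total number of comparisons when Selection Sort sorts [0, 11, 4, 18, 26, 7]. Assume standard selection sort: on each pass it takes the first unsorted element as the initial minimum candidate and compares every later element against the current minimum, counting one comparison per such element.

Pass 1: scan indices 1..5 for the minimum = 5 comparison(s); min is 0, place at index 0 -> [0, 11, 4, 18, 26, 7]
Pass 2: scan indices 2..5 for the minimum = 4 comparison(s); min is 4, place at index 1 -> [0, 4, 11, 18, 26, 7]
Pass 3: scan indices 3..5 for the minimum = 3 comparison(s); min is 7, place at index 2 -> [0, 4, 7, 18, 26, 11]
Pass 4: scan indices 4..5 for the minimum = 2 comparison(s); min is 11, place at index 3 -> [0, 4, 7, 11, 26, 18]
Pass 5: scan indices 5..5 for the minimum = 1 comparison(s); min is 18, place at index 4 -> [0, 4, 7, 11, 18, 26]
Selection sort always scans the whole unsorted suffix, so the count is (n-1) + (n-2) + ... + 1 = n(n-1)/2 = 6*5/2 = 15 regardless of the input order.
Total comparisons: 5 + 4 + 3 + 2 + 1 = 15


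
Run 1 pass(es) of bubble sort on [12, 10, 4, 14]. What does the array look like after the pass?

After pass 1: [10, 4, 12, 14] (2 swaps)
Total swaps: 2


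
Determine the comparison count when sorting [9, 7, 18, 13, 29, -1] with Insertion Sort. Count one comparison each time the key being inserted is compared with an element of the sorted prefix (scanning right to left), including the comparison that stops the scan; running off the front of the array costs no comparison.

Insert 7: 9 > 7 (shift), reached front = 1 comparison(s) -> [7, 9, 18, 13, 29, -1]
Insert 18: 9 <= 18 (stop) = 1 comparison(s) -> [7, 9, 18, 13, 29, -1]
Insert 13: 18 > 13 (shift), 9 <= 13 (stop) = 2 comparison(s) -> [7, 9, 13, 18, 29, -1]
Insert 29: 18 <= 29 (stop) = 1 comparison(s) -> [7, 9, 13, 18, 29, -1]
Insert -1: 29 > -1 (shift), 18 > -1 (shift), 13 > -1 (shift), 9 > -1 (shift), 7 > -1 (shift), reached front = 5 comparison(s) -> [-1, 7, 9, 13, 18, 29]
Total comparisons: 1 + 1 + 2 + 1 + 5 = 10


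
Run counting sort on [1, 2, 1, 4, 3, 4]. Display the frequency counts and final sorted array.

Count array: [0, 2, 1, 1, 2]
(count[i] = number of elements equal to i)
Cumulative count: [0, 2, 3, 4, 6]
Sorted: [1, 1, 2, 3, 4, 4]


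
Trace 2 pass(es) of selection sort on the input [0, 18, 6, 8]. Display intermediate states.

Pass 1: Select minimum 0 at index 0, swap -> [0, 18, 6, 8]
Pass 2: Select minimum 6 at index 2, swap -> [0, 6, 18, 8]


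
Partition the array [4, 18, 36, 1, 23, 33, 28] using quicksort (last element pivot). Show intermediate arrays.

Partition 1: pivot=28 at index 4 -> [4, 18, 1, 23, 28, 33, 36]
Partition 2: pivot=23 at index 3 -> [4, 18, 1, 23, 28, 33, 36]
Partition 3: pivot=1 at index 0 -> [1, 18, 4, 23, 28, 33, 36]
Partition 4: pivot=4 at index 1 -> [1, 4, 18, 23, 28, 33, 36]
Partition 5: pivot=36 at index 6 -> [1, 4, 18, 23, 28, 33, 36]


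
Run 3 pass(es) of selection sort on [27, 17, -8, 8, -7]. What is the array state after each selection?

Pass 1: Select minimum -8 at index 2, swap -> [-8, 17, 27, 8, -7]
Pass 2: Select minimum -7 at index 4, swap -> [-8, -7, 27, 8, 17]
Pass 3: Select minimum 8 at index 3, swap -> [-8, -7, 8, 27, 17]


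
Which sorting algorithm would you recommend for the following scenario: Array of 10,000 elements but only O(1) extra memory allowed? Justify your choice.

Best choice: Heapsort
Reason: Heapsort rearranges the array in place using O(1) auxiliary space and still guarantees O(n log n) time; quicksort partitions in place but needs Theta(log n) stack space for recursion (O(n) in the worst case), and mergesort requires O(n) auxiliary space


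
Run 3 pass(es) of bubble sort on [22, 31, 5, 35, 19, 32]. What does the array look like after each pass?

After pass 1: [22, 5, 31, 19, 32, 35] (3 swaps)
After pass 2: [5, 22, 19, 31, 32, 35] (2 swaps)
After pass 3: [5, 19, 22, 31, 32, 35] (1 swaps)
Total swaps: 6


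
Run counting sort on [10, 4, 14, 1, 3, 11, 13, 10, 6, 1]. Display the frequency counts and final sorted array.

Count array: [0, 2, 0, 1, 1, 0, 1, 0, 0, 0, 2, 1, 0, 1, 1]
(count[i] = number of elements equal to i)
Cumulative count: [0, 2, 2, 3, 4, 4, 5, 5, 5, 5, 7, 8, 8, 9, 10]
Sorted: [1, 1, 3, 4, 6, 10, 10, 11, 13, 14]


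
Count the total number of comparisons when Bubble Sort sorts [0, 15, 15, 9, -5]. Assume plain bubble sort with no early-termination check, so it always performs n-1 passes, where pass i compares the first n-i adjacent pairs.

Pass 1: compare adjacent pairs (0,1)..(3,4) = 4 comparison(s), 2 swap(s) -> [0, 15, 9, -5, 15]
Pass 2: compare adjacent pairs (0,1)..(2,3) = 3 comparison(s), 2 swap(s) -> [0, 9, -5, 15, 15]
Pass 3: compare adjacent pairs (0,1)..(1,2) = 2 comparison(s), 1 swap(s) -> [0, -5, 9, 15, 15]
Pass 4: compare adjacent pairs (0,1)..(0,1) = 1 comparison(s), 1 swap(s) -> [-5, 0, 9, 15, 15]
Total comparisons: 4 + 3 + 2 + 1 = 10


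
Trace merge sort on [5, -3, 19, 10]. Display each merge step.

Divide and conquer:
  Merge [5] + [-3] -> [-3, 5]
  Merge [19] + [10] -> [10, 19]
  Merge [-3, 5] + [10, 19] -> [-3, 5, 10, 19]


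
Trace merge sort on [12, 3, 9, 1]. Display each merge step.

Divide and conquer:
  Merge [12] + [3] -> [3, 12]
  Merge [9] + [1] -> [1, 9]
  Merge [3, 12] + [1, 9] -> [1, 3, 9, 12]


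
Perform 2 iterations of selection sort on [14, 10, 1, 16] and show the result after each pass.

Pass 1: Select minimum 1 at index 2, swap -> [1, 10, 14, 16]
Pass 2: Select minimum 10 at index 1, swap -> [1, 10, 14, 16]


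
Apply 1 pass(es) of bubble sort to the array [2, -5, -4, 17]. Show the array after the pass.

After pass 1: [-5, -4, 2, 17] (2 swaps)
Total swaps: 2


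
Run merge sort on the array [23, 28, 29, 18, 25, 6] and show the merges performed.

Divide and conquer:
  Merge [28] + [29] -> [28, 29]
  Merge [23] + [28, 29] -> [23, 28, 29]
  Merge [25] + [6] -> [6, 25]
  Merge [18] + [6, 25] -> [6, 18, 25]
  Merge [23, 28, 29] + [6, 18, 25] -> [6, 18, 23, 25, 28, 29]


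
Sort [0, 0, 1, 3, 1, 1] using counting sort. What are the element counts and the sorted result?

Count array: [2, 3, 0, 1]
(count[i] = number of elements equal to i)
Cumulative count: [2, 5, 5, 6]
Sorted: [0, 0, 1, 1, 1, 3]


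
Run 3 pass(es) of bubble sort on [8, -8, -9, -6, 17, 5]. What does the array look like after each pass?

After pass 1: [-8, -9, -6, 8, 5, 17] (4 swaps)
After pass 2: [-9, -8, -6, 5, 8, 17] (2 swaps)
After pass 3: [-9, -8, -6, 5, 8, 17] (0 swaps)
Total swaps: 6


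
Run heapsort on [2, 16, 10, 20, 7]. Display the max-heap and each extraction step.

Build heap: [20, 16, 10, 2, 7]
Extract 20: [16, 7, 10, 2, 20]
Extract 16: [10, 7, 2, 16, 20]
Extract 10: [7, 2, 10, 16, 20]
Extract 7: [2, 7, 10, 16, 20]


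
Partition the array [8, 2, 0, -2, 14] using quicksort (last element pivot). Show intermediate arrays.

Partition 1: pivot=14 at index 4 -> [8, 2, 0, -2, 14]
Partition 2: pivot=-2 at index 0 -> [-2, 2, 0, 8, 14]
Partition 3: pivot=8 at index 3 -> [-2, 2, 0, 8, 14]
Partition 4: pivot=0 at index 1 -> [-2, 0, 2, 8, 14]


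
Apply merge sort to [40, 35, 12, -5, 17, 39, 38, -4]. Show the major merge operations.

Divide and conquer:
  Merge [40] + [35] -> [35, 40]
  Merge [12] + [-5] -> [-5, 12]
  Merge [35, 40] + [-5, 12] -> [-5, 12, 35, 40]
  Merge [17] + [39] -> [17, 39]
  Merge [38] + [-4] -> [-4, 38]
  Merge [17, 39] + [-4, 38] -> [-4, 17, 38, 39]
  Merge [-5, 12, 35, 40] + [-4, 17, 38, 39] -> [-5, -4, 12, 17, 35, 38, 39, 40]


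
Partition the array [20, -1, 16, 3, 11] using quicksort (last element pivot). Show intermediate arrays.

Partition 1: pivot=11 at index 2 -> [-1, 3, 11, 20, 16]
Partition 2: pivot=3 at index 1 -> [-1, 3, 11, 20, 16]
Partition 3: pivot=16 at index 3 -> [-1, 3, 11, 16, 20]


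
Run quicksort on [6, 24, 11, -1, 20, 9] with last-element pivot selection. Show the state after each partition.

Partition 1: pivot=9 at index 2 -> [6, -1, 9, 24, 20, 11]
Partition 2: pivot=-1 at index 0 -> [-1, 6, 9, 24, 20, 11]
Partition 3: pivot=11 at index 3 -> [-1, 6, 9, 11, 20, 24]
Partition 4: pivot=24 at index 5 -> [-1, 6, 9, 11, 20, 24]


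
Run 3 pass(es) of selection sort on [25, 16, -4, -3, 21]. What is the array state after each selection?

Pass 1: Select minimum -4 at index 2, swap -> [-4, 16, 25, -3, 21]
Pass 2: Select minimum -3 at index 3, swap -> [-4, -3, 25, 16, 21]
Pass 3: Select minimum 16 at index 3, swap -> [-4, -3, 16, 25, 21]


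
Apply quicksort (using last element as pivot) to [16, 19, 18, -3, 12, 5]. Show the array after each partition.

Partition 1: pivot=5 at index 1 -> [-3, 5, 18, 16, 12, 19]
Partition 2: pivot=19 at index 5 -> [-3, 5, 18, 16, 12, 19]
Partition 3: pivot=12 at index 2 -> [-3, 5, 12, 16, 18, 19]
Partition 4: pivot=18 at index 4 -> [-3, 5, 12, 16, 18, 19]


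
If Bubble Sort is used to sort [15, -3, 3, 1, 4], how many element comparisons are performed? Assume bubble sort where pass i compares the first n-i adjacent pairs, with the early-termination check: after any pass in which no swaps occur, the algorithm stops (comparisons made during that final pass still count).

Pass 1: compare adjacent pairs (0,1)..(3,4) = 4 comparison(s), 4 swap(s) -> [-3, 3, 1, 4, 15]
Pass 2: compare adjacent pairs (0,1)..(2,3) = 3 comparison(s), 1 swap(s) -> [-3, 1, 3, 4, 15]
Pass 3: compare adjacent pairs (0,1)..(1,2) = 2 comparison(s), 0 swap(s) -> [-3, 1, 3, 4, 15]
No swaps in this pass, so bubble sort stops here.
Total comparisons: 4 + 3 + 2 = 9


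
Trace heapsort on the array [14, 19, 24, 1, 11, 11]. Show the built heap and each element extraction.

Build heap: [24, 19, 14, 1, 11, 11]
Extract 24: [19, 11, 14, 1, 11, 24]
Extract 19: [14, 11, 11, 1, 19, 24]
Extract 14: [11, 1, 11, 14, 19, 24]
Extract 11: [11, 1, 11, 14, 19, 24]
Extract 11: [1, 11, 11, 14, 19, 24]


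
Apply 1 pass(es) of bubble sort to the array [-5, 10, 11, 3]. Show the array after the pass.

After pass 1: [-5, 10, 3, 11] (1 swaps)
Total swaps: 1


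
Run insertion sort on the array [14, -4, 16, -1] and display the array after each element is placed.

First element 14 is already 'sorted'
Insert -4: shifted 1 elements -> [-4, 14, 16, -1]
Insert 16: shifted 0 elements -> [-4, 14, 16, -1]
Insert -1: shifted 2 elements -> [-4, -1, 14, 16]


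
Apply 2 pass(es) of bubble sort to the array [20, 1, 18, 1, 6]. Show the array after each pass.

After pass 1: [1, 18, 1, 6, 20] (4 swaps)
After pass 2: [1, 1, 6, 18, 20] (2 swaps)
Total swaps: 6


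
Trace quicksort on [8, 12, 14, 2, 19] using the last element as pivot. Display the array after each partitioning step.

Partition 1: pivot=19 at index 4 -> [8, 12, 14, 2, 19]
Partition 2: pivot=2 at index 0 -> [2, 12, 14, 8, 19]
Partition 3: pivot=8 at index 1 -> [2, 8, 14, 12, 19]
Partition 4: pivot=12 at index 2 -> [2, 8, 12, 14, 19]


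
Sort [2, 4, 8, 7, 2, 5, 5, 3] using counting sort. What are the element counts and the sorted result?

Count array: [0, 0, 2, 1, 1, 2, 0, 1, 1]
(count[i] = number of elements equal to i)
Cumulative count: [0, 0, 2, 3, 4, 6, 6, 7, 8]
Sorted: [2, 2, 3, 4, 5, 5, 7, 8]


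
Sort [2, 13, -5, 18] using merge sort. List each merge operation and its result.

Divide and conquer:
  Merge [2] + [13] -> [2, 13]
  Merge [-5] + [18] -> [-5, 18]
  Merge [2, 13] + [-5, 18] -> [-5, 2, 13, 18]


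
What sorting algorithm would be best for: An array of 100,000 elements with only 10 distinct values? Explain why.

Best choice: 3-way quicksort or Counting sort
Reason: 3-way (Dutch national flag) partitioning groups every copy of the pivot together, so with only d=10 distinct keys quicksort finishes in O(n log d) expected time, which is effectively linear; counting sort runs in O(n + k) where k is the size of the key range (not the number of distinct values), so it is linear when the 10 values are integers drawn from a small known range


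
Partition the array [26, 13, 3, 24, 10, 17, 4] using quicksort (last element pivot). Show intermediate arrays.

Partition 1: pivot=4 at index 1 -> [3, 4, 26, 24, 10, 17, 13]
Partition 2: pivot=13 at index 3 -> [3, 4, 10, 13, 26, 17, 24]
Partition 3: pivot=24 at index 5 -> [3, 4, 10, 13, 17, 24, 26]


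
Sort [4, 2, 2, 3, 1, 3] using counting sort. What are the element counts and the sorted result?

Count array: [0, 1, 2, 2, 1]
(count[i] = number of elements equal to i)
Cumulative count: [0, 1, 3, 5, 6]
Sorted: [1, 2, 2, 3, 3, 4]


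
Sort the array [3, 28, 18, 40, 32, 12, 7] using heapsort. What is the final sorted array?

Build heap: [40, 32, 18, 28, 3, 12, 7]
Extract 40: [32, 28, 18, 7, 3, 12, 40]
Extract 32: [28, 12, 18, 7, 3, 32, 40]
Extract 28: [18, 12, 3, 7, 28, 32, 40]
Extract 18: [12, 7, 3, 18, 28, 32, 40]
Extract 12: [7, 3, 12, 18, 28, 32, 40]
Extract 7: [3, 7, 12, 18, 28, 32, 40]


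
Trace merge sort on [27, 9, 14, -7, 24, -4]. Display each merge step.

Divide and conquer:
  Merge [9] + [14] -> [9, 14]
  Merge [27] + [9, 14] -> [9, 14, 27]
  Merge [24] + [-4] -> [-4, 24]
  Merge [-7] + [-4, 24] -> [-7, -4, 24]
  Merge [9, 14, 27] + [-7, -4, 24] -> [-7, -4, 9, 14, 24, 27]


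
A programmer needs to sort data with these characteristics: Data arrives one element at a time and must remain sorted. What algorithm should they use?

Best choice: Insertion sort
Reason: Insertion sort naturally handles online/streaming input by inserting each new element into sorted position


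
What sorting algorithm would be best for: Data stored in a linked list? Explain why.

Best choice: Merge sort
Reason: Merge sort doesn't require random access; can be done in O(1) extra space for linked lists


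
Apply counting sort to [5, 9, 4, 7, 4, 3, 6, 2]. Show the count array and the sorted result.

Count array: [0, 0, 1, 1, 2, 1, 1, 1, 0, 1]
(count[i] = number of elements equal to i)
Cumulative count: [0, 0, 1, 2, 4, 5, 6, 7, 7, 8]
Sorted: [2, 3, 4, 4, 5, 6, 7, 9]


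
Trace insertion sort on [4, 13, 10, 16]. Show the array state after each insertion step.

First element 4 is already 'sorted'
Insert 13: shifted 0 elements -> [4, 13, 10, 16]
Insert 10: shifted 1 elements -> [4, 10, 13, 16]
Insert 16: shifted 0 elements -> [4, 10, 13, 16]


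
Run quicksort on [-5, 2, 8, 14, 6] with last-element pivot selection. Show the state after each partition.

Partition 1: pivot=6 at index 2 -> [-5, 2, 6, 14, 8]
Partition 2: pivot=2 at index 1 -> [-5, 2, 6, 14, 8]
Partition 3: pivot=8 at index 3 -> [-5, 2, 6, 8, 14]


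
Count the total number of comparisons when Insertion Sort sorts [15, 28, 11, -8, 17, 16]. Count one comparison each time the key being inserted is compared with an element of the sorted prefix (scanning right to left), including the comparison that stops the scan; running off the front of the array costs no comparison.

Insert 28: 15 <= 28 (stop) = 1 comparison(s) -> [15, 28, 11, -8, 17, 16]
Insert 11: 28 > 11 (shift), 15 > 11 (shift), reached front = 2 comparison(s) -> [11, 15, 28, -8, 17, 16]
Insert -8: 28 > -8 (shift), 15 > -8 (shift), 11 > -8 (shift), reached front = 3 comparison(s) -> [-8, 11, 15, 28, 17, 16]
Insert 17: 28 > 17 (shift), 15 <= 17 (stop) = 2 comparison(s) -> [-8, 11, 15, 17, 28, 16]
Insert 16: 28 > 16 (shift), 17 > 16 (shift), 15 <= 16 (stop) = 3 comparison(s) -> [-8, 11, 15, 16, 17, 28]
Total comparisons: 1 + 2 + 3 + 2 + 3 = 11


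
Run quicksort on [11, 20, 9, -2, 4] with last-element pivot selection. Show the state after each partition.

Partition 1: pivot=4 at index 1 -> [-2, 4, 9, 11, 20]
Partition 2: pivot=20 at index 4 -> [-2, 4, 9, 11, 20]
Partition 3: pivot=11 at index 3 -> [-2, 4, 9, 11, 20]


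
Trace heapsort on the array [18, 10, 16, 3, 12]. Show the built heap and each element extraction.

Build heap: [18, 12, 16, 3, 10]
Extract 18: [16, 12, 10, 3, 18]
Extract 16: [12, 3, 10, 16, 18]
Extract 12: [10, 3, 12, 16, 18]
Extract 10: [3, 10, 12, 16, 18]


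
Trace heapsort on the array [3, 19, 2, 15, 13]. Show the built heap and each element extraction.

Build heap: [19, 15, 2, 3, 13]
Extract 19: [15, 13, 2, 3, 19]
Extract 15: [13, 3, 2, 15, 19]
Extract 13: [3, 2, 13, 15, 19]
Extract 3: [2, 3, 13, 15, 19]


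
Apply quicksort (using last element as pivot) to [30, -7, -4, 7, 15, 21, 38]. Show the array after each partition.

Partition 1: pivot=38 at index 6 -> [30, -7, -4, 7, 15, 21, 38]
Partition 2: pivot=21 at index 4 -> [-7, -4, 7, 15, 21, 30, 38]
Partition 3: pivot=15 at index 3 -> [-7, -4, 7, 15, 21, 30, 38]
Partition 4: pivot=7 at index 2 -> [-7, -4, 7, 15, 21, 30, 38]
Partition 5: pivot=-4 at index 1 -> [-7, -4, 7, 15, 21, 30, 38]


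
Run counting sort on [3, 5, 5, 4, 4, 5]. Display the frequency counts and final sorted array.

Count array: [0, 0, 0, 1, 2, 3]
(count[i] = number of elements equal to i)
Cumulative count: [0, 0, 0, 1, 3, 6]
Sorted: [3, 4, 4, 5, 5, 5]


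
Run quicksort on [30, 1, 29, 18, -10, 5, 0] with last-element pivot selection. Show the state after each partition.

Partition 1: pivot=0 at index 1 -> [-10, 0, 29, 18, 30, 5, 1]
Partition 2: pivot=1 at index 2 -> [-10, 0, 1, 18, 30, 5, 29]
Partition 3: pivot=29 at index 5 -> [-10, 0, 1, 18, 5, 29, 30]
Partition 4: pivot=5 at index 3 -> [-10, 0, 1, 5, 18, 29, 30]


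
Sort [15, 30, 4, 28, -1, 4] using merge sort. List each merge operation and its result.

Divide and conquer:
  Merge [30] + [4] -> [4, 30]
  Merge [15] + [4, 30] -> [4, 15, 30]
  Merge [-1] + [4] -> [-1, 4]
  Merge [28] + [-1, 4] -> [-1, 4, 28]
  Merge [4, 15, 30] + [-1, 4, 28] -> [-1, 4, 4, 15, 28, 30]


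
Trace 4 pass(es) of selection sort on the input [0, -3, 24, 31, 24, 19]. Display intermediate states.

Pass 1: Select minimum -3 at index 1, swap -> [-3, 0, 24, 31, 24, 19]
Pass 2: Select minimum 0 at index 1, swap -> [-3, 0, 24, 31, 24, 19]
Pass 3: Select minimum 19 at index 5, swap -> [-3, 0, 19, 31, 24, 24]
Pass 4: Select minimum 24 at index 4, swap -> [-3, 0, 19, 24, 31, 24]


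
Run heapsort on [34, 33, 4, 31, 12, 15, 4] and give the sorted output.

Build heap: [34, 33, 15, 31, 12, 4, 4]
Extract 34: [33, 31, 15, 4, 12, 4, 34]
Extract 33: [31, 12, 15, 4, 4, 33, 34]
Extract 31: [15, 12, 4, 4, 31, 33, 34]
Extract 15: [12, 4, 4, 15, 31, 33, 34]
Extract 12: [4, 4, 12, 15, 31, 33, 34]
Extract 4: [4, 4, 12, 15, 31, 33, 34]


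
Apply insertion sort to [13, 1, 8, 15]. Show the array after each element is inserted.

First element 13 is already 'sorted'
Insert 1: shifted 1 elements -> [1, 13, 8, 15]
Insert 8: shifted 1 elements -> [1, 8, 13, 15]
Insert 15: shifted 0 elements -> [1, 8, 13, 15]


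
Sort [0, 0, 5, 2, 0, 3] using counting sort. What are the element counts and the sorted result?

Count array: [3, 0, 1, 1, 0, 1]
(count[i] = number of elements equal to i)
Cumulative count: [3, 3, 4, 5, 5, 6]
Sorted: [0, 0, 0, 2, 3, 5]


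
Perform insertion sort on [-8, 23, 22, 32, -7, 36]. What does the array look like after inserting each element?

First element -8 is already 'sorted'
Insert 23: shifted 0 elements -> [-8, 23, 22, 32, -7, 36]
Insert 22: shifted 1 elements -> [-8, 22, 23, 32, -7, 36]
Insert 32: shifted 0 elements -> [-8, 22, 23, 32, -7, 36]
Insert -7: shifted 3 elements -> [-8, -7, 22, 23, 32, 36]
Insert 36: shifted 0 elements -> [-8, -7, 22, 23, 32, 36]


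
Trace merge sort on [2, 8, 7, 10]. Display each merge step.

Divide and conquer:
  Merge [2] + [8] -> [2, 8]
  Merge [7] + [10] -> [7, 10]
  Merge [2, 8] + [7, 10] -> [2, 7, 8, 10]


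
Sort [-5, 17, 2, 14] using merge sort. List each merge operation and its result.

Divide and conquer:
  Merge [-5] + [17] -> [-5, 17]
  Merge [2] + [14] -> [2, 14]
  Merge [-5, 17] + [2, 14] -> [-5, 2, 14, 17]


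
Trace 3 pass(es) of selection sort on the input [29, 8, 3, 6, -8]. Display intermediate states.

Pass 1: Select minimum -8 at index 4, swap -> [-8, 8, 3, 6, 29]
Pass 2: Select minimum 3 at index 2, swap -> [-8, 3, 8, 6, 29]
Pass 3: Select minimum 6 at index 3, swap -> [-8, 3, 6, 8, 29]


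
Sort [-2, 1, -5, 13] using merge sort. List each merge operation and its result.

Divide and conquer:
  Merge [-2] + [1] -> [-2, 1]
  Merge [-5] + [13] -> [-5, 13]
  Merge [-2, 1] + [-5, 13] -> [-5, -2, 1, 13]


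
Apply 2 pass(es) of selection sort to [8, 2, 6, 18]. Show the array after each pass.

Pass 1: Select minimum 2 at index 1, swap -> [2, 8, 6, 18]
Pass 2: Select minimum 6 at index 2, swap -> [2, 6, 8, 18]


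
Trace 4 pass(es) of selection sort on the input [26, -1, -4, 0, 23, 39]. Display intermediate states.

Pass 1: Select minimum -4 at index 2, swap -> [-4, -1, 26, 0, 23, 39]
Pass 2: Select minimum -1 at index 1, swap -> [-4, -1, 26, 0, 23, 39]
Pass 3: Select minimum 0 at index 3, swap -> [-4, -1, 0, 26, 23, 39]
Pass 4: Select minimum 23 at index 4, swap -> [-4, -1, 0, 23, 26, 39]


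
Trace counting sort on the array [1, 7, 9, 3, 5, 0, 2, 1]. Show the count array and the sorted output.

Count array: [1, 2, 1, 1, 0, 1, 0, 1, 0, 1]
(count[i] = number of elements equal to i)
Cumulative count: [1, 3, 4, 5, 5, 6, 6, 7, 7, 8]
Sorted: [0, 1, 1, 2, 3, 5, 7, 9]


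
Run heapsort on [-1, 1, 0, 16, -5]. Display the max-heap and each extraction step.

Build heap: [16, 1, 0, -1, -5]
Extract 16: [1, -1, 0, -5, 16]
Extract 1: [0, -1, -5, 1, 16]
Extract 0: [-1, -5, 0, 1, 16]
Extract -1: [-5, -1, 0, 1, 16]


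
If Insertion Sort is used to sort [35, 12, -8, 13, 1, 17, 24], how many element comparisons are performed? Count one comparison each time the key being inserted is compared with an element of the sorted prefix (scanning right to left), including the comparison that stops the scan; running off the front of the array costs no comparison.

Insert 12: 35 > 12 (shift), reached front = 1 comparison(s) -> [12, 35, -8, 13, 1, 17, 24]
Insert -8: 35 > -8 (shift), 12 > -8 (shift), reached front = 2 comparison(s) -> [-8, 12, 35, 13, 1, 17, 24]
Insert 13: 35 > 13 (shift), 12 <= 13 (stop) = 2 comparison(s) -> [-8, 12, 13, 35, 1, 17, 24]
Insert 1: 35 > 1 (shift), 13 > 1 (shift), 12 > 1 (shift), -8 <= 1 (stop) = 4 comparison(s) -> [-8, 1, 12, 13, 35, 17, 24]
Insert 17: 35 > 17 (shift), 13 <= 17 (stop) = 2 comparison(s) -> [-8, 1, 12, 13, 17, 35, 24]
Insert 24: 35 > 24 (shift), 17 <= 24 (stop) = 2 comparison(s) -> [-8, 1, 12, 13, 17, 24, 35]
Total comparisons: 1 + 2 + 2 + 4 + 2 + 2 = 13


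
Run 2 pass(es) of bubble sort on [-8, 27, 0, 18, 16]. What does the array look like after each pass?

After pass 1: [-8, 0, 18, 16, 27] (3 swaps)
After pass 2: [-8, 0, 16, 18, 27] (1 swaps)
Total swaps: 4


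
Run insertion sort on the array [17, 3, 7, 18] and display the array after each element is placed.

First element 17 is already 'sorted'
Insert 3: shifted 1 elements -> [3, 17, 7, 18]
Insert 7: shifted 1 elements -> [3, 7, 17, 18]
Insert 18: shifted 0 elements -> [3, 7, 17, 18]


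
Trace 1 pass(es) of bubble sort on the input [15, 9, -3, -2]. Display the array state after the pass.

After pass 1: [9, -3, -2, 15] (3 swaps)
Total swaps: 3


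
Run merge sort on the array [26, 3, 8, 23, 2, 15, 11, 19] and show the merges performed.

Divide and conquer:
  Merge [26] + [3] -> [3, 26]
  Merge [8] + [23] -> [8, 23]
  Merge [3, 26] + [8, 23] -> [3, 8, 23, 26]
  Merge [2] + [15] -> [2, 15]
  Merge [11] + [19] -> [11, 19]
  Merge [2, 15] + [11, 19] -> [2, 11, 15, 19]
  Merge [3, 8, 23, 26] + [2, 11, 15, 19] -> [2, 3, 8, 11, 15, 19, 23, 26]


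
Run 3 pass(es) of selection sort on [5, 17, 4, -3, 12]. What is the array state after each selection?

Pass 1: Select minimum -3 at index 3, swap -> [-3, 17, 4, 5, 12]
Pass 2: Select minimum 4 at index 2, swap -> [-3, 4, 17, 5, 12]
Pass 3: Select minimum 5 at index 3, swap -> [-3, 4, 5, 17, 12]


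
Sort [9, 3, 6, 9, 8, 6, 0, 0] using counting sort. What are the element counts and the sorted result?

Count array: [2, 0, 0, 1, 0, 0, 2, 0, 1, 2]
(count[i] = number of elements equal to i)
Cumulative count: [2, 2, 2, 3, 3, 3, 5, 5, 6, 8]
Sorted: [0, 0, 3, 6, 6, 8, 9, 9]


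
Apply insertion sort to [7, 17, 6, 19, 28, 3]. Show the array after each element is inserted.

First element 7 is already 'sorted'
Insert 17: shifted 0 elements -> [7, 17, 6, 19, 28, 3]
Insert 6: shifted 2 elements -> [6, 7, 17, 19, 28, 3]
Insert 19: shifted 0 elements -> [6, 7, 17, 19, 28, 3]
Insert 28: shifted 0 elements -> [6, 7, 17, 19, 28, 3]
Insert 3: shifted 5 elements -> [3, 6, 7, 17, 19, 28]
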